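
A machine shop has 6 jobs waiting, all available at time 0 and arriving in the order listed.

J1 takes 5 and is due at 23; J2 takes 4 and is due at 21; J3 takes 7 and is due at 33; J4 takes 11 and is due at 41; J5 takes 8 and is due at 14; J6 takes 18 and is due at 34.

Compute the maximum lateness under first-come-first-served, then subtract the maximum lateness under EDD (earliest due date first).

9

FIFO (arrival order): J1 J2 J3 J4 J5 J6.
J1: 0→5, due 23, lateness -18
J2: 5→9, due 21, lateness -12
J3: 9→16, due 33, lateness -17
J4: 16→27, due 41, lateness -14
J5: 27→35, due 14, lateness 21
J6: 35→53, due 34, lateness 19
Maximum = 21.
EDD (increasing due date): J5 J2 J1 J3 J6 J4.
J5: 0→8, due 14, lateness -6
J2: 8→12, due 21, lateness -9
J1: 12→17, due 23, lateness -6
J3: 17→24, due 33, lateness -9
J6: 24→42, due 34, lateness 8
J4: 42→53, due 41, lateness 12
Maximum = 12.
Difference = 21 − 12 = 9.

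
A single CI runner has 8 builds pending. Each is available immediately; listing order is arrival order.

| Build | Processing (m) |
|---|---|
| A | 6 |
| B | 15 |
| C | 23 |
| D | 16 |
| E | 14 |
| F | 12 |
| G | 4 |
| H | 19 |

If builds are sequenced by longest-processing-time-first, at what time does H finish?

LPT (decreasing processing time): C H D B E F A G.
C: 0→23
H: 23→42

42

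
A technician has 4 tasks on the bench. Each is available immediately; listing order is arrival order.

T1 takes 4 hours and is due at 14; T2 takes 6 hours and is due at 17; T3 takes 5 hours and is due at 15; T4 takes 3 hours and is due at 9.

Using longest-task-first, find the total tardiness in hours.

LPT (decreasing processing time): T2 T3 T1 T4.
T2: 0→6, due 17, tardiness 0
T3: 6→11, due 15, tardiness 0
T1: 11→15, due 14, tardiness 1
T4: 15→18, due 9, tardiness 9
Sum = 0+0+1+9 = 10.

10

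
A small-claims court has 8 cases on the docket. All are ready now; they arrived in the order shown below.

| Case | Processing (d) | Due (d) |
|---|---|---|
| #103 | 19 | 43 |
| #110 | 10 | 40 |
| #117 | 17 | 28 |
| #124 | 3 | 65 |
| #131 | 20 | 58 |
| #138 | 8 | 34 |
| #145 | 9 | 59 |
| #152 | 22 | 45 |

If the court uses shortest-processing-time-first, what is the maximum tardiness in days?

SPT (increasing processing time): #124 #138 #145 #110 #117 #103 #131 #152.
#124: 0→3, due 65, tardiness 0
#138: 3→11, due 34, tardiness 0
#145: 11→20, due 59, tardiness 0
#110: 20→30, due 40, tardiness 0
#117: 30→47, due 28, tardiness 19
#103: 47→66, due 43, tardiness 23
#131: 66→86, due 58, tardiness 28
#152: 86→108, due 45, tardiness 63
Maximum = 63.

63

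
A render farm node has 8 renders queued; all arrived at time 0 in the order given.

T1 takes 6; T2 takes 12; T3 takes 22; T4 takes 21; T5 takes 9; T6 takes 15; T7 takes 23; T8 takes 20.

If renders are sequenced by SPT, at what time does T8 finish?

SPT (increasing processing time): T1 T5 T2 T6 T8 T4 T3 T7.
T1: 0→6
T5: 6→15
T2: 15→27
T6: 27→42
T8: 42→62

62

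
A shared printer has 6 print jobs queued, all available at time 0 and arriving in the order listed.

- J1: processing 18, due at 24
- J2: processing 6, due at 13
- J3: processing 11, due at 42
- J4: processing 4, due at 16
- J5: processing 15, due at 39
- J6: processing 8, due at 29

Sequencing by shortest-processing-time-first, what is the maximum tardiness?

SPT (increasing processing time): J4 J2 J6 J3 J5 J1.
J4: 0→4, due 16, tardiness 0
J2: 4→10, due 13, tardiness 0
J6: 10→18, due 29, tardiness 0
J3: 18→29, due 42, tardiness 0
J5: 29→44, due 39, tardiness 5
J1: 44→62, due 24, tardiness 38
Maximum = 38.

38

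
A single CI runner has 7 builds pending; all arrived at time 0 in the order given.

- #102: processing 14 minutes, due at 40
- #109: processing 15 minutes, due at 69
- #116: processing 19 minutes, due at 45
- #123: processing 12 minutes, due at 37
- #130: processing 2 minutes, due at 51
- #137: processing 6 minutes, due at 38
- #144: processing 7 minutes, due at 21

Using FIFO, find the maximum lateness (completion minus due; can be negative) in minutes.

54

FIFO (arrival order): #102 #109 #116 #123 #130 #137 #144.
#102: 0→14, due 40, lateness -26
#109: 14→29, due 69, lateness -40
#116: 29→48, due 45, lateness 3
#123: 48→60, due 37, lateness 23
#130: 60→62, due 51, lateness 11
#137: 62→68, due 38, lateness 30
#144: 68→75, due 21, lateness 54
Maximum = 54.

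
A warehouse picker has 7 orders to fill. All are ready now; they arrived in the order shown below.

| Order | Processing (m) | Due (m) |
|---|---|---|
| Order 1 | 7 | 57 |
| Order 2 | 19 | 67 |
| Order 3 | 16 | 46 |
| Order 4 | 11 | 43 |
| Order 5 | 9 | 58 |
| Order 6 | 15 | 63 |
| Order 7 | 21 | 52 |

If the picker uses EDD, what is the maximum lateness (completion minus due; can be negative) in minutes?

31

EDD (increasing due date): Order 4 Order 3 Order 7 Order 1 Order 5 Order 6 Order 2.
Order 4: 0→11, due 43, lateness -32
Order 3: 11→27, due 46, lateness -19
Order 7: 27→48, due 52, lateness -4
Order 1: 48→55, due 57, lateness -2
Order 5: 55→64, due 58, lateness 6
Order 6: 64→79, due 63, lateness 16
Order 2: 79→98, due 67, lateness 31
Maximum = 31.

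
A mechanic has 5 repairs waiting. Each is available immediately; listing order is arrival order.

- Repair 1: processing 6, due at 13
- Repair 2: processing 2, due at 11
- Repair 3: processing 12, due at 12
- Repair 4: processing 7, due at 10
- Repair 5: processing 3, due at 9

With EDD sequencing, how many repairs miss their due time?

3

EDD (increasing due date): Repair 5 Repair 4 Repair 2 Repair 3 Repair 1.
Repair 5: 0→3, due 9, tardiness 0
Repair 4: 3→10, due 10, tardiness 0
Repair 2: 10→12, due 11, tardiness 1
Repair 3: 12→24, due 12, tardiness 12
Repair 1: 24→30, due 13, tardiness 17
Late repairs: 3.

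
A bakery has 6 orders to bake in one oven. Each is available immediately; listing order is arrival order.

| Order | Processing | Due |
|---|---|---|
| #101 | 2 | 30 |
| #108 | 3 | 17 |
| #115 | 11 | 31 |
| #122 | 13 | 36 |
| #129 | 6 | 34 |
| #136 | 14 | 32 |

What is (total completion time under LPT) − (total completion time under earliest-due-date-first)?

80

LPT (decreasing processing time): #136 #122 #115 #129 #108 #101.
#136: 0→14
#122: 14→27
#115: 27→38
#129: 38→44
#108: 44→47
#101: 47→49
Sum = 14+27+38+44+47+49 = 219.
EDD (increasing due date): #108 #101 #115 #136 #129 #122.
#108: 0→3
#101: 3→5
#115: 5→16
#136: 16→30
#129: 30→36
#122: 36→49
Sum = 3+5+16+30+36+49 = 139.
Difference = 219 − 139 = 80.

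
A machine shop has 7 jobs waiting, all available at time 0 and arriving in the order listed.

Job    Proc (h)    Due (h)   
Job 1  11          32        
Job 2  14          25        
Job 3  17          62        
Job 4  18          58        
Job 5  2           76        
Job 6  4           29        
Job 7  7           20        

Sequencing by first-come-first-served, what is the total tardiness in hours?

FIFO (arrival order): Job 1 Job 2 Job 3 Job 4 Job 5 Job 6 Job 7.
Job 1: 0→11, due 32, tardiness 0
Job 2: 11→25, due 25, tardiness 0
Job 3: 25→42, due 62, tardiness 0
Job 4: 42→60, due 58, tardiness 2
Job 5: 60→62, due 76, tardiness 0
Job 6: 62→66, due 29, tardiness 37
Job 7: 66→73, due 20, tardiness 53
Sum = 0+0+0+2+0+37+53 = 92.

92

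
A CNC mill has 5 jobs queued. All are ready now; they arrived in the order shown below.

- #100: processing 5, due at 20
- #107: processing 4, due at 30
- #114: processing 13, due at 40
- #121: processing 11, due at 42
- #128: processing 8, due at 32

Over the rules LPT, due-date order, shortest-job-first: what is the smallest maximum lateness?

LPT (decreasing processing time): #114 #121 #128 #100 #107.
#114: 0→13, due 40, lateness -27
#121: 13→24, due 42, lateness -18
#128: 24→32, due 32, lateness 0
#100: 32→37, due 20, lateness 17
#107: 37→41, due 30, lateness 11
Maximum = 17.
EDD (increasing due date): #100 #107 #128 #114 #121.
#100: 0→5, due 20, lateness -15
#107: 5→9, due 30, lateness -21
#128: 9→17, due 32, lateness -15
#114: 17→30, due 40, lateness -10
#121: 30→41, due 42, lateness -1
Maximum = -1.
SPT (increasing processing time): #107 #100 #128 #121 #114.
#107: 0→4, due 30, lateness -26
#100: 4→9, due 20, lateness -11
#128: 9→17, due 32, lateness -15
#121: 17→28, due 42, lateness -14
#114: 28→41, due 40, lateness 1
Maximum = 1.
LPT 17, EDD -1, SPT 1 → minimum -1.

-1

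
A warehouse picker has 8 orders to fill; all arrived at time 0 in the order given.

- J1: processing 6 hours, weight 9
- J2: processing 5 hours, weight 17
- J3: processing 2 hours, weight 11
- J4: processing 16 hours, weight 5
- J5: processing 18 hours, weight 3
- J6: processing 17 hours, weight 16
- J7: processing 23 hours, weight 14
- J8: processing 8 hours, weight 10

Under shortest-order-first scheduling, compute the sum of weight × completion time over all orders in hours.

3063

SPT (increasing processing time): J3 J2 J1 J8 J4 J6 J5 J7.
J3: finishes 2, weight 11, w·C = 22
J2: finishes 7, weight 17, w·C = 119
J1: finishes 13, weight 9, w·C = 117
J8: finishes 21, weight 10, w·C = 210
J4: finishes 37, weight 5, w·C = 185
J6: finishes 54, weight 16, w·C = 864
J5: finishes 72, weight 3, w·C = 216
J7: finishes 95, weight 14, w·C = 1330
Sum = 22+119+117+210+185+864+216+1330 = 3063.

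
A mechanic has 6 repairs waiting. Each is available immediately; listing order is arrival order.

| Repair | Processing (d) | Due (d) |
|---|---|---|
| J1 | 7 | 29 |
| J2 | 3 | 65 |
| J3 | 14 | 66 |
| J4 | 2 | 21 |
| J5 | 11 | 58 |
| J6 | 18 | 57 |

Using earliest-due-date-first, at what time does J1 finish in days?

EDD (increasing due date): J4 J1 J6 J5 J2 J3.
J4: 0→2
J1: 2→9

9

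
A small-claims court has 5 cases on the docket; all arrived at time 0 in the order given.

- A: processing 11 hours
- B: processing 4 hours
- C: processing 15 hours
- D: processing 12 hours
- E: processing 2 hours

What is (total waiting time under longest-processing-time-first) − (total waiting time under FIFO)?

24

LPT (decreasing processing time): C D A B E.
C: waits 0, runs 0→15
D: waits 15, runs 15→27
A: waits 27, runs 27→38
B: waits 38, runs 38→42
E: waits 42, runs 42→44
Sum = 0+15+27+38+42 = 122.
FIFO (arrival order): A B C D E.
A: waits 0, runs 0→11
B: waits 11, runs 11→15
C: waits 15, runs 15→30
D: waits 30, runs 30→42
E: waits 42, runs 42→44
Sum = 0+11+15+30+42 = 98.
Difference = 122 − 98 = 24.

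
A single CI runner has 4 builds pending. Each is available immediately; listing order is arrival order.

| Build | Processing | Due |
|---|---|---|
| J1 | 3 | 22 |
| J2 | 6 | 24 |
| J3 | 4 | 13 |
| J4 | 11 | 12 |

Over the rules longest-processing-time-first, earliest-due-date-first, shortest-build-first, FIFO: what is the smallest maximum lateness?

2

LPT (decreasing processing time): J4 J2 J3 J1.
J4: 0→11, due 12, lateness -1
J2: 11→17, due 24, lateness -7
J3: 17→21, due 13, lateness 8
J1: 21→24, due 22, lateness 2
Maximum = 8.
EDD (increasing due date): J4 J3 J1 J2.
J4: 0→11, due 12, lateness -1
J3: 11→15, due 13, lateness 2
J1: 15→18, due 22, lateness -4
J2: 18→24, due 24, lateness 0
Maximum = 2.
SPT (increasing processing time): J1 J3 J2 J4.
J1: 0→3, due 22, lateness -19
J3: 3→7, due 13, lateness -6
J2: 7→13, due 24, lateness -11
J4: 13→24, due 12, lateness 12
Maximum = 12.
FIFO (arrival order): J1 J2 J3 J4.
J1: 0→3, due 22, lateness -19
J2: 3→9, due 24, lateness -15
J3: 9→13, due 13, lateness 0
J4: 13→24, due 12, lateness 12
Maximum = 12.
LPT 8, EDD 2, SPT 12, FIFO 12 → minimum 2.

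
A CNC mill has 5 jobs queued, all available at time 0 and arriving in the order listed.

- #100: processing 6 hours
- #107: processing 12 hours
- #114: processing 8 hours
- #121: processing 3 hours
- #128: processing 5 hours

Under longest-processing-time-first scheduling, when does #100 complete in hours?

LPT (decreasing processing time): #107 #114 #100 #128 #121.
#107: 0→12
#114: 12→20
#100: 20→26

26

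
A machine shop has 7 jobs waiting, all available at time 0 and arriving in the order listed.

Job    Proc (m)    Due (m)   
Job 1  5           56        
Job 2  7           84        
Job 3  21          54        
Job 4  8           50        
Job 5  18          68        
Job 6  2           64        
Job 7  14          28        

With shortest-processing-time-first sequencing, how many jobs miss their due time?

SPT (increasing processing time): Job 6 Job 1 Job 2 Job 4 Job 7 Job 5 Job 3.
Job 6: 0→2, due 64, tardiness 0
Job 1: 2→7, due 56, tardiness 0
Job 2: 7→14, due 84, tardiness 0
Job 4: 14→22, due 50, tardiness 0
Job 7: 22→36, due 28, tardiness 8
Job 5: 36→54, due 68, tardiness 0
Job 3: 54→75, due 54, tardiness 21
Late jobs: 2.

2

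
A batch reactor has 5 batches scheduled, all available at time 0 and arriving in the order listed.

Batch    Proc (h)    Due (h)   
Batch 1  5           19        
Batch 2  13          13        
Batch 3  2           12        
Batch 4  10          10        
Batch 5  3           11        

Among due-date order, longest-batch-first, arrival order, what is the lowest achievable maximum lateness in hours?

EDD (increasing due date): Batch 4 Batch 5 Batch 3 Batch 2 Batch 1.
Batch 4: 0→10, due 10, lateness 0
Batch 5: 10→13, due 11, lateness 2
Batch 3: 13→15, due 12, lateness 3
Batch 2: 15→28, due 13, lateness 15
Batch 1: 28→33, due 19, lateness 14
Maximum = 15.
LPT (decreasing processing time): Batch 2 Batch 4 Batch 1 Batch 5 Batch 3.
Batch 2: 0→13, due 13, lateness 0
Batch 4: 13→23, due 10, lateness 13
Batch 1: 23→28, due 19, lateness 9
Batch 5: 28→31, due 11, lateness 20
Batch 3: 31→33, due 12, lateness 21
Maximum = 21.
FIFO (arrival order): Batch 1 Batch 2 Batch 3 Batch 4 Batch 5.
Batch 1: 0→5, due 19, lateness -14
Batch 2: 5→18, due 13, lateness 5
Batch 3: 18→20, due 12, lateness 8
Batch 4: 20→30, due 10, lateness 20
Batch 5: 30→33, due 11, lateness 22
Maximum = 22.
EDD 15, LPT 21, FIFO 22 → minimum 15.

15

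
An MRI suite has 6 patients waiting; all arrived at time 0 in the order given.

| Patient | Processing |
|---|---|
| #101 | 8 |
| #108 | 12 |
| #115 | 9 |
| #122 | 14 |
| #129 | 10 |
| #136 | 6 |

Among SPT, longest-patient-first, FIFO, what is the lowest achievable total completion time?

180

SPT (increasing processing time): #136 #101 #115 #129 #108 #122.
#136: 0→6
#101: 6→14
#115: 14→23
#129: 23→33
#108: 33→45
#122: 45→59
Sum = 6+14+23+33+45+59 = 180.
LPT (decreasing processing time): #122 #108 #129 #115 #101 #136.
#122: 0→14
#108: 14→26
#129: 26→36
#115: 36→45
#101: 45→53
#136: 53→59
Sum = 14+26+36+45+53+59 = 233.
FIFO (arrival order): #101 #108 #115 #122 #129 #136.
#101: 0→8
#108: 8→20
#115: 20→29
#122: 29→43
#129: 43→53
#136: 53→59
Sum = 8+20+29+43+53+59 = 212.
SPT 180, LPT 233, FIFO 212 → minimum 180.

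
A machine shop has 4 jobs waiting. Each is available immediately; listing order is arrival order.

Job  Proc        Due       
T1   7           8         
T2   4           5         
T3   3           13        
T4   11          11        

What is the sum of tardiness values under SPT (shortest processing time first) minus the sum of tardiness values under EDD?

SPT (increasing processing time): T3 T2 T1 T4.
T3: 0→3, due 13, tardiness 0
T2: 3→7, due 5, tardiness 2
T1: 7→14, due 8, tardiness 6
T4: 14→25, due 11, tardiness 14
Sum = 0+2+6+14 = 22.
EDD (increasing due date): T2 T1 T4 T3.
T2: 0→4, due 5, tardiness 0
T1: 4→11, due 8, tardiness 3
T4: 11→22, due 11, tardiness 11
T3: 22→25, due 13, tardiness 12
Sum = 0+3+11+12 = 26.
Difference = 22 − 26 = -4.

-4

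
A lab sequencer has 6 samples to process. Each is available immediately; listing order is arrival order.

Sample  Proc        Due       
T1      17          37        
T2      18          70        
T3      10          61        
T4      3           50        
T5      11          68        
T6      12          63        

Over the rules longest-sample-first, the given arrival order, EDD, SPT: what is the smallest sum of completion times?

200

LPT (decreasing processing time): T2 T1 T6 T5 T3 T4.
T2: 0→18
T1: 18→35
T6: 35→47
T5: 47→58
T3: 58→68
T4: 68→71
Sum = 18+35+47+58+68+71 = 297.
FIFO (arrival order): T1 T2 T3 T4 T5 T6.
T1: 0→17
T2: 17→35
T3: 35→45
T4: 45→48
T5: 48→59
T6: 59→71
Sum = 17+35+45+48+59+71 = 275.
EDD (increasing due date): T1 T4 T3 T6 T5 T2.
T1: 0→17
T4: 17→20
T3: 20→30
T6: 30→42
T5: 42→53
T2: 53→71
Sum = 17+20+30+42+53+71 = 233.
SPT (increasing processing time): T4 T3 T5 T6 T1 T2.
T4: 0→3
T3: 3→13
T5: 13→24
T6: 24→36
T1: 36→53
T2: 53→71
Sum = 3+13+24+36+53+71 = 200.
LPT 297, FIFO 275, EDD 233, SPT 200 → minimum 200.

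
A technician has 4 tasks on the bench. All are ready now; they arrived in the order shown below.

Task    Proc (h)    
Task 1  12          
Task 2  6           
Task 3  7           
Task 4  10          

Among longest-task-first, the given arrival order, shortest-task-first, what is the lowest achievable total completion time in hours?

77

LPT (decreasing processing time): Task 1 Task 4 Task 3 Task 2.
Task 1: 0→12
Task 4: 12→22
Task 3: 22→29
Task 2: 29→35
Sum = 12+22+29+35 = 98.
FIFO (arrival order): Task 1 Task 2 Task 3 Task 4.
Task 1: 0→12
Task 2: 12→18
Task 3: 18→25
Task 4: 25→35
Sum = 12+18+25+35 = 90.
SPT (increasing processing time): Task 2 Task 3 Task 4 Task 1.
Task 2: 0→6
Task 3: 6→13
Task 4: 13→23
Task 1: 23→35
Sum = 6+13+23+35 = 77.
LPT 98, FIFO 90, SPT 77 → minimum 77.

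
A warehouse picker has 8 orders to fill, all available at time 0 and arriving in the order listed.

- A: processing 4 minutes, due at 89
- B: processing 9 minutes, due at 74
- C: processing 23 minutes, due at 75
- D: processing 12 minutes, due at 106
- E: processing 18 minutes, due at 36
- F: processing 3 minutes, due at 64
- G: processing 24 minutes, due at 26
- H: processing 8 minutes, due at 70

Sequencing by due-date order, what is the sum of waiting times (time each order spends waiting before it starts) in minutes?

EDD (increasing due date): G E F H B C A D.
G: waits 0, runs 0→24
E: waits 24, runs 24→42
F: waits 42, runs 42→45
H: waits 45, runs 45→53
B: waits 53, runs 53→62
C: waits 62, runs 62→85
A: waits 85, runs 85→89
D: waits 89, runs 89→101
Sum = 0+24+42+45+53+62+85+89 = 400.

400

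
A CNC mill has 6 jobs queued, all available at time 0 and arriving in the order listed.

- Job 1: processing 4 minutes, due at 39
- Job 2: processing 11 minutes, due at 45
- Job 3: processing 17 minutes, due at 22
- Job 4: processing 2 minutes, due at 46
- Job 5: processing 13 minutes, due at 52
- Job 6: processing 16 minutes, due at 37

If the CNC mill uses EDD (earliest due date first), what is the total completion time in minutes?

248

EDD (increasing due date): Job 3 Job 6 Job 1 Job 2 Job 4 Job 5.
Job 3: 0→17
Job 6: 17→33
Job 1: 33→37
Job 2: 37→48
Job 4: 48→50
Job 5: 50→63
Sum = 17+33+37+48+50+63 = 248.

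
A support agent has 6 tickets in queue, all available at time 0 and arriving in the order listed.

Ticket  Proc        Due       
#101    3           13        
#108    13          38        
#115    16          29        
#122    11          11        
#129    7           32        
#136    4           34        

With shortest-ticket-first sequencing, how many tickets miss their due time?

2

SPT (increasing processing time): #101 #136 #129 #122 #108 #115.
#101: 0→3, due 13, tardiness 0
#136: 3→7, due 34, tardiness 0
#129: 7→14, due 32, tardiness 0
#122: 14→25, due 11, tardiness 14
#108: 25→38, due 38, tardiness 0
#115: 38→54, due 29, tardiness 25
Late tickets: 2.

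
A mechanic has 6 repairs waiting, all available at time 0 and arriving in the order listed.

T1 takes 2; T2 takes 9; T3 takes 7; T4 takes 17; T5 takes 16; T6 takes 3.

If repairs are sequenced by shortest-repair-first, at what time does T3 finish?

12

SPT (increasing processing time): T1 T6 T3 T2 T5 T4.
T1: 0→2
T6: 2→5
T3: 5→12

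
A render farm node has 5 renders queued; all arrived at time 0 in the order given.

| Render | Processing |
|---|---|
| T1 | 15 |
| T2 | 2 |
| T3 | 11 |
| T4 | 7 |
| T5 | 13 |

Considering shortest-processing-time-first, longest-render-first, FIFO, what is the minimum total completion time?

SPT (increasing processing time): T2 T4 T3 T5 T1.
T2: 0→2
T4: 2→9
T3: 9→20
T5: 20→33
T1: 33→48
Sum = 2+9+20+33+48 = 112.
LPT (decreasing processing time): T1 T5 T3 T4 T2.
T1: 0→15
T5: 15→28
T3: 28→39
T4: 39→46
T2: 46→48
Sum = 15+28+39+46+48 = 176.
FIFO (arrival order): T1 T2 T3 T4 T5.
T1: 0→15
T2: 15→17
T3: 17→28
T4: 28→35
T5: 35→48
Sum = 15+17+28+35+48 = 143.
SPT 112, LPT 176, FIFO 143 → minimum 112.

112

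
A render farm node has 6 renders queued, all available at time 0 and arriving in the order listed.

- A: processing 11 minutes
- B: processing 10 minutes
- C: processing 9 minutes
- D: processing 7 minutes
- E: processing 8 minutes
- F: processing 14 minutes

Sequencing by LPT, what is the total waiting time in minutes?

170

LPT (decreasing processing time): F A B C E D.
F: waits 0, runs 0→14
A: waits 14, runs 14→25
B: waits 25, runs 25→35
C: waits 35, runs 35→44
E: waits 44, runs 44→52
D: waits 52, runs 52→59
Sum = 0+14+25+35+44+52 = 170.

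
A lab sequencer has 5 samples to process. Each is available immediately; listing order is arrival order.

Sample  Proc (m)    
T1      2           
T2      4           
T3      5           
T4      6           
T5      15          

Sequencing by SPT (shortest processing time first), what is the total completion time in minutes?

68

SPT (increasing processing time): T1 T2 T3 T4 T5.
T1: 0→2
T2: 2→6
T3: 6→11
T4: 11→17
T5: 17→32
Sum = 2+6+11+17+32 = 68.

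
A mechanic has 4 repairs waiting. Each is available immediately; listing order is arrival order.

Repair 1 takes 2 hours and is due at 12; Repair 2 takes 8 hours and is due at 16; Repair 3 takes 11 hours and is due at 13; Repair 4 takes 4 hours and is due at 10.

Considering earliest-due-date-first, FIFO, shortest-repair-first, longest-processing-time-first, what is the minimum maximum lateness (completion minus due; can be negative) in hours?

EDD (increasing due date): Repair 4 Repair 1 Repair 3 Repair 2.
Repair 4: 0→4, due 10, lateness -6
Repair 1: 4→6, due 12, lateness -6
Repair 3: 6→17, due 13, lateness 4
Repair 2: 17→25, due 16, lateness 9
Maximum = 9.
FIFO (arrival order): Repair 1 Repair 2 Repair 3 Repair 4.
Repair 1: 0→2, due 12, lateness -10
Repair 2: 2→10, due 16, lateness -6
Repair 3: 10→21, due 13, lateness 8
Repair 4: 21→25, due 10, lateness 15
Maximum = 15.
SPT (increasing processing time): Repair 1 Repair 4 Repair 2 Repair 3.
Repair 1: 0→2, due 12, lateness -10
Repair 4: 2→6, due 10, lateness -4
Repair 2: 6→14, due 16, lateness -2
Repair 3: 14→25, due 13, lateness 12
Maximum = 12.
LPT (decreasing processing time): Repair 3 Repair 2 Repair 4 Repair 1.
Repair 3: 0→11, due 13, lateness -2
Repair 2: 11→19, due 16, lateness 3
Repair 4: 19→23, due 10, lateness 13
Repair 1: 23→25, due 12, lateness 13
Maximum = 13.
EDD 9, FIFO 15, SPT 12, LPT 13 → minimum 9.

9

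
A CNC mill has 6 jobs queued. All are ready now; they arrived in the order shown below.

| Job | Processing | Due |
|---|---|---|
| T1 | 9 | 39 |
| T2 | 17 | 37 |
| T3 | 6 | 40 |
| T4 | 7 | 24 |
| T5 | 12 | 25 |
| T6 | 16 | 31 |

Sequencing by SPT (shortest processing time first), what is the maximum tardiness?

30

SPT (increasing processing time): T3 T4 T1 T5 T6 T2.
T3: 0→6, due 40, tardiness 0
T4: 6→13, due 24, tardiness 0
T1: 13→22, due 39, tardiness 0
T5: 22→34, due 25, tardiness 9
T6: 34→50, due 31, tardiness 19
T2: 50→67, due 37, tardiness 30
Maximum = 30.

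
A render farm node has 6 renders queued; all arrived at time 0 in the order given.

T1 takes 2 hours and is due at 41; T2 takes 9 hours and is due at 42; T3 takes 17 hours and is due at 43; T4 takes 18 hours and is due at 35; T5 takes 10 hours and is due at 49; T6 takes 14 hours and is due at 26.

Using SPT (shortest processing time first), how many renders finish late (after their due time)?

3

SPT (increasing processing time): T1 T2 T5 T6 T3 T4.
T1: 0→2, due 41, tardiness 0
T2: 2→11, due 42, tardiness 0
T5: 11→21, due 49, tardiness 0
T6: 21→35, due 26, tardiness 9
T3: 35→52, due 43, tardiness 9
T4: 52→70, due 35, tardiness 35
Late renders: 3.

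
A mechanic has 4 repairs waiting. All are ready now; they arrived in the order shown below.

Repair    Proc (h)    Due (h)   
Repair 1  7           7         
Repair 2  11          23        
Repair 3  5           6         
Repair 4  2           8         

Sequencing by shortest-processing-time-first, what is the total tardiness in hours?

10

SPT (increasing processing time): Repair 4 Repair 3 Repair 1 Repair 2.
Repair 4: 0→2, due 8, tardiness 0
Repair 3: 2→7, due 6, tardiness 1
Repair 1: 7→14, due 7, tardiness 7
Repair 2: 14→25, due 23, tardiness 2
Sum = 0+1+7+2 = 10.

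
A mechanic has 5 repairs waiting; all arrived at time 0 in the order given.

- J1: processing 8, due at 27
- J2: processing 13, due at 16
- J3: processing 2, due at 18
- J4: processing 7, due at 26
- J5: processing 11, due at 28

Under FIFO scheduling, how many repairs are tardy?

4

FIFO (arrival order): J1 J2 J3 J4 J5.
J1: 0→8, due 27, tardiness 0
J2: 8→21, due 16, tardiness 5
J3: 21→23, due 18, tardiness 5
J4: 23→30, due 26, tardiness 4
J5: 30→41, due 28, tardiness 13
Late repairs: 4.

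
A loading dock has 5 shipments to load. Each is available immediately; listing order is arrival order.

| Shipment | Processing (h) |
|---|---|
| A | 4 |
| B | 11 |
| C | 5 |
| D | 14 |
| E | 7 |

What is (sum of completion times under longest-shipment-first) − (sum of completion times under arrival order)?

LPT (decreasing processing time): D B E C A.
D: 0→14
B: 14→25
E: 25→32
C: 32→37
A: 37→41
Sum = 14+25+32+37+41 = 149.
FIFO (arrival order): A B C D E.
A: 0→4
B: 4→15
C: 15→20
D: 20→34
E: 34→41
Sum = 4+15+20+34+41 = 114.
Difference = 149 − 114 = 35.

35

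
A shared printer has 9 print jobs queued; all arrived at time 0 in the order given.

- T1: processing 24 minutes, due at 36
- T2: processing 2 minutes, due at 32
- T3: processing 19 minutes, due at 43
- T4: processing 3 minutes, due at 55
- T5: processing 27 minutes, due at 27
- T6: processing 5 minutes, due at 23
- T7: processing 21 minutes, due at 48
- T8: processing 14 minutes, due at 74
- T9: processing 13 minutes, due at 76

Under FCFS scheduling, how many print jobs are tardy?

FIFO (arrival order): T1 T2 T3 T4 T5 T6 T7 T8 T9.
T1: 0→24, due 36, tardiness 0
T2: 24→26, due 32, tardiness 0
T3: 26→45, due 43, tardiness 2
T4: 45→48, due 55, tardiness 0
T5: 48→75, due 27, tardiness 48
T6: 75→80, due 23, tardiness 57
T7: 80→101, due 48, tardiness 53
T8: 101→115, due 74, tardiness 41
T9: 115→128, due 76, tardiness 52
Late print jobs: 6.

6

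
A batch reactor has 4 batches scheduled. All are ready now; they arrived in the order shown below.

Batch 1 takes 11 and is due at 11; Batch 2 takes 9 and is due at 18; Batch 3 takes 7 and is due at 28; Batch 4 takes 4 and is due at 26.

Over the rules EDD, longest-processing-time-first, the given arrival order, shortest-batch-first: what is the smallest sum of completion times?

66

EDD (increasing due date): Batch 1 Batch 2 Batch 4 Batch 3.
Batch 1: 0→11
Batch 2: 11→20
Batch 4: 20→24
Batch 3: 24→31
Sum = 11+20+24+31 = 86.
LPT (decreasing processing time): Batch 1 Batch 2 Batch 3 Batch 4.
Batch 1: 0→11
Batch 2: 11→20
Batch 3: 20→27
Batch 4: 27→31
Sum = 11+20+27+31 = 89.
FIFO (arrival order): Batch 1 Batch 2 Batch 3 Batch 4.
Batch 1: 0→11
Batch 2: 11→20
Batch 3: 20→27
Batch 4: 27→31
Sum = 11+20+27+31 = 89.
SPT (increasing processing time): Batch 4 Batch 3 Batch 2 Batch 1.
Batch 4: 0→4
Batch 3: 4→11
Batch 2: 11→20
Batch 1: 20→31
Sum = 4+11+20+31 = 66.
EDD 86, LPT 89, FIFO 89, SPT 66 → minimum 66.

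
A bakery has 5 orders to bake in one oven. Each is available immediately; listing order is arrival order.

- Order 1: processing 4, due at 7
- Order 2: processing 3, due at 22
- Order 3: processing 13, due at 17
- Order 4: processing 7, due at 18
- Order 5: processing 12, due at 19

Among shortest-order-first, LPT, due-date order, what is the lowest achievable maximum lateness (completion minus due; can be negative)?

SPT (increasing processing time): Order 2 Order 1 Order 4 Order 5 Order 3.
Order 2: 0→3, due 22, lateness -19
Order 1: 3→7, due 7, lateness 0
Order 4: 7→14, due 18, lateness -4
Order 5: 14→26, due 19, lateness 7
Order 3: 26→39, due 17, lateness 22
Maximum = 22.
LPT (decreasing processing time): Order 3 Order 5 Order 4 Order 1 Order 2.
Order 3: 0→13, due 17, lateness -4
Order 5: 13→25, due 19, lateness 6
Order 4: 25→32, due 18, lateness 14
Order 1: 32→36, due 7, lateness 29
Order 2: 36→39, due 22, lateness 17
Maximum = 29.
EDD (increasing due date): Order 1 Order 3 Order 4 Order 5 Order 2.
Order 1: 0→4, due 7, lateness -3
Order 3: 4→17, due 17, lateness 0
Order 4: 17→24, due 18, lateness 6
Order 5: 24→36, due 19, lateness 17
Order 2: 36→39, due 22, lateness 17
Maximum = 17.
SPT 22, LPT 29, EDD 17 → minimum 17.

17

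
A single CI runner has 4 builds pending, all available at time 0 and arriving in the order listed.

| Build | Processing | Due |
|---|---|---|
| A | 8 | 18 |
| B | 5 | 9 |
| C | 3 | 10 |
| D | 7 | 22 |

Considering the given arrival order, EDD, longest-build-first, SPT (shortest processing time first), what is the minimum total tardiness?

FIFO (arrival order): A B C D.
A: 0→8, due 18, tardiness 0
B: 8→13, due 9, tardiness 4
C: 13→16, due 10, tardiness 6
D: 16→23, due 22, tardiness 1
Sum = 0+4+6+1 = 11.
EDD (increasing due date): B C A D.
B: 0→5, due 9, tardiness 0
C: 5→8, due 10, tardiness 0
A: 8→16, due 18, tardiness 0
D: 16→23, due 22, tardiness 1
Sum = 0+0+0+1 = 1.
LPT (decreasing processing time): A D B C.
A: 0→8, due 18, tardiness 0
D: 8→15, due 22, tardiness 0
B: 15→20, due 9, tardiness 11
C: 20→23, due 10, tardiness 13
Sum = 0+0+11+13 = 24.
SPT (increasing processing time): C B D A.
C: 0→3, due 10, tardiness 0
B: 3→8, due 9, tardiness 0
D: 8→15, due 22, tardiness 0
A: 15→23, due 18, tardiness 5
Sum = 0+0+0+5 = 5.
FIFO 11, EDD 1, LPT 24, SPT 5 → minimum 1.

1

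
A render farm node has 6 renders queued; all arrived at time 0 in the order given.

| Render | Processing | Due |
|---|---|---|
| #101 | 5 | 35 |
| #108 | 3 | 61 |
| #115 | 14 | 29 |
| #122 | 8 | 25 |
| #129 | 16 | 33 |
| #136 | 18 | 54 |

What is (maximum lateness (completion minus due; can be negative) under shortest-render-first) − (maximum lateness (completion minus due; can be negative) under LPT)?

-18

SPT (increasing processing time): #108 #101 #122 #115 #129 #136.
#108: 0→3, due 61, lateness -58
#101: 3→8, due 35, lateness -27
#122: 8→16, due 25, lateness -9
#115: 16→30, due 29, lateness 1
#129: 30→46, due 33, lateness 13
#136: 46→64, due 54, lateness 10
Maximum = 13.
LPT (decreasing processing time): #136 #129 #115 #122 #101 #108.
#136: 0→18, due 54, lateness -36
#129: 18→34, due 33, lateness 1
#115: 34→48, due 29, lateness 19
#122: 48→56, due 25, lateness 31
#101: 56→61, due 35, lateness 26
#108: 61→64, due 61, lateness 3
Maximum = 31.
Difference = 13 − 31 = -18.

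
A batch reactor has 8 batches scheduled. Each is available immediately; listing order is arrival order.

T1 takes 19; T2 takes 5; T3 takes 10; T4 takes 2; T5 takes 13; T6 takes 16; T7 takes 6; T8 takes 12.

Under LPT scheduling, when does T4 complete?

LPT (decreasing processing time): T1 T6 T5 T8 T3 T7 T2 T4.
T1: 0→19
T6: 19→35
T5: 35→48
T8: 48→60
T3: 60→70
T7: 70→76
T2: 76→81
T4: 81→83

83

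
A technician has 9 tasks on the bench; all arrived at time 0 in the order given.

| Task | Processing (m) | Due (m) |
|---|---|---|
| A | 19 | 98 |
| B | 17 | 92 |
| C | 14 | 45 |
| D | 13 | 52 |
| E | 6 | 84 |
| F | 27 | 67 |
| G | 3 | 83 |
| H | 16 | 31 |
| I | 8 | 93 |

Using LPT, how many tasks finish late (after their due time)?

6

LPT (decreasing processing time): F A B H C D I E G.
F: 0→27, due 67, tardiness 0
A: 27→46, due 98, tardiness 0
B: 46→63, due 92, tardiness 0
H: 63→79, due 31, tardiness 48
C: 79→93, due 45, tardiness 48
D: 93→106, due 52, tardiness 54
I: 106→114, due 93, tardiness 21
E: 114→120, due 84, tardiness 36
G: 120→123, due 83, tardiness 40
Late tasks: 6.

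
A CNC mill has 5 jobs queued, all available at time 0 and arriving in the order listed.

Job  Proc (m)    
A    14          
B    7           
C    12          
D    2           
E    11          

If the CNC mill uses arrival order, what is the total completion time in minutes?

149

FIFO (arrival order): A B C D E.
A: 0→14
B: 14→21
C: 21→33
D: 33→35
E: 35→46
Sum = 14+21+33+35+46 = 149.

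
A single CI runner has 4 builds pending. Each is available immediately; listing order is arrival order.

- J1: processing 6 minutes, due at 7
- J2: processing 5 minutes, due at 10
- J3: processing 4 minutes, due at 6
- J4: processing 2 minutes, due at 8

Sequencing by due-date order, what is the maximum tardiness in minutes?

EDD (increasing due date): J3 J1 J4 J2.
J3: 0→4, due 6, tardiness 0
J1: 4→10, due 7, tardiness 3
J4: 10→12, due 8, tardiness 4
J2: 12→17, due 10, tardiness 7
Maximum = 7.

7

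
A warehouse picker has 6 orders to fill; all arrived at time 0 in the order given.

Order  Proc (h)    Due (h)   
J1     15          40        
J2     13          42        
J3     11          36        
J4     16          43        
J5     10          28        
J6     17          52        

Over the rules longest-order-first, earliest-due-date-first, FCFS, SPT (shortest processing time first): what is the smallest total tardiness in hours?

59

LPT (decreasing processing time): J6 J4 J1 J2 J3 J5.
J6: 0→17, due 52, tardiness 0
J4: 17→33, due 43, tardiness 0
J1: 33→48, due 40, tardiness 8
J2: 48→61, due 42, tardiness 19
J3: 61→72, due 36, tardiness 36
J5: 72→82, due 28, tardiness 54
Sum = 0+0+8+19+36+54 = 117.
EDD (increasing due date): J5 J3 J1 J2 J4 J6.
J5: 0→10, due 28, tardiness 0
J3: 10→21, due 36, tardiness 0
J1: 21→36, due 40, tardiness 0
J2: 36→49, due 42, tardiness 7
J4: 49→65, due 43, tardiness 22
J6: 65→82, due 52, tardiness 30
Sum = 0+0+0+7+22+30 = 59.
FIFO (arrival order): J1 J2 J3 J4 J5 J6.
J1: 0→15, due 40, tardiness 0
J2: 15→28, due 42, tardiness 0
J3: 28→39, due 36, tardiness 3
J4: 39→55, due 43, tardiness 12
J5: 55→65, due 28, tardiness 37
J6: 65→82, due 52, tardiness 30
Sum = 0+0+3+12+37+30 = 82.
SPT (increasing processing time): J5 J3 J2 J1 J4 J6.
J5: 0→10, due 28, tardiness 0
J3: 10→21, due 36, tardiness 0
J2: 21→34, due 42, tardiness 0
J1: 34→49, due 40, tardiness 9
J4: 49→65, due 43, tardiness 22
J6: 65→82, due 52, tardiness 30
Sum = 0+0+0+9+22+30 = 61.
LPT 117, EDD 59, FIFO 82, SPT 61 → minimum 59.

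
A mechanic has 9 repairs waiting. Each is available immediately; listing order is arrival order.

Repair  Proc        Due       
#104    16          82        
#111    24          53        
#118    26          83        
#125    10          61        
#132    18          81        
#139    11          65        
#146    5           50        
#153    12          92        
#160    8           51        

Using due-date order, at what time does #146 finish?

EDD (increasing due date): #146 #160 #111 #125 #139 #132 #104 #118 #153.
#146: 0→5

5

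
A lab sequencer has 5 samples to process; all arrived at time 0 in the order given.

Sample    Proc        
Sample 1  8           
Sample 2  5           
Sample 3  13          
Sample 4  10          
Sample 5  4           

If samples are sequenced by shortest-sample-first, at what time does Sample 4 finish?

27

SPT (increasing processing time): Sample 5 Sample 2 Sample 1 Sample 4 Sample 3.
Sample 5: 0→4
Sample 2: 4→9
Sample 1: 9→17
Sample 4: 17→27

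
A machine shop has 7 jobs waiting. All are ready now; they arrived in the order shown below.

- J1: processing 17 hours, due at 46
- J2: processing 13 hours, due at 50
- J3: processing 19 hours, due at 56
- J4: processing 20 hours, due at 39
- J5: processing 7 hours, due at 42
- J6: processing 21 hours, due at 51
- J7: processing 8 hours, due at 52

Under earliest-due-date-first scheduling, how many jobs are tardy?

4

EDD (increasing due date): J4 J5 J1 J2 J6 J7 J3.
J4: 0→20, due 39, tardiness 0
J5: 20→27, due 42, tardiness 0
J1: 27→44, due 46, tardiness 0
J2: 44→57, due 50, tardiness 7
J6: 57→78, due 51, tardiness 27
J7: 78→86, due 52, tardiness 34
J3: 86→105, due 56, tardiness 49
Late jobs: 4.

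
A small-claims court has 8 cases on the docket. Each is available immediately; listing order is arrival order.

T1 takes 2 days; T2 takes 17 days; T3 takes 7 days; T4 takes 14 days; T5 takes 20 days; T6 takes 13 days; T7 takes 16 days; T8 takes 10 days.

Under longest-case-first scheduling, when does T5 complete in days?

LPT (decreasing processing time): T5 T2 T7 T4 T6 T8 T3 T1.
T5: 0→20

20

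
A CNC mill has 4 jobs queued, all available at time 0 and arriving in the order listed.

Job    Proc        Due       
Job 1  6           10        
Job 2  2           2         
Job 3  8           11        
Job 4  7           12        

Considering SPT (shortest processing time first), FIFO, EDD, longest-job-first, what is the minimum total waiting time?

SPT (increasing processing time): Job 2 Job 1 Job 4 Job 3.
Job 2: waits 0, runs 0→2
Job 1: waits 2, runs 2→8
Job 4: waits 8, runs 8→15
Job 3: waits 15, runs 15→23
Sum = 0+2+8+15 = 25.
FIFO (arrival order): Job 1 Job 2 Job 3 Job 4.
Job 1: waits 0, runs 0→6
Job 2: waits 6, runs 6→8
Job 3: waits 8, runs 8→16
Job 4: waits 16, runs 16→23
Sum = 0+6+8+16 = 30.
EDD (increasing due date): Job 2 Job 1 Job 3 Job 4.
Job 2: waits 0, runs 0→2
Job 1: waits 2, runs 2→8
Job 3: waits 8, runs 8→16
Job 4: waits 16, runs 16→23
Sum = 0+2+8+16 = 26.
LPT (decreasing processing time): Job 3 Job 4 Job 1 Job 2.
Job 3: waits 0, runs 0→8
Job 4: waits 8, runs 8→15
Job 1: waits 15, runs 15→21
Job 2: waits 21, runs 21→23
Sum = 0+8+15+21 = 44.
SPT 25, FIFO 30, EDD 26, LPT 44 → minimum 25.

25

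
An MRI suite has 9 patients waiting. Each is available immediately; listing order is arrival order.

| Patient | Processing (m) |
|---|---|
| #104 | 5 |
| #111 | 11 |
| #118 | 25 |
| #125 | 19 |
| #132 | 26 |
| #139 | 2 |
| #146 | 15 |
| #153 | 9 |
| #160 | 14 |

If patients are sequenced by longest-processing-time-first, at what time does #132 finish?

LPT (decreasing processing time): #132 #118 #125 #146 #160 #111 #153 #104 #139.
#132: 0→26

26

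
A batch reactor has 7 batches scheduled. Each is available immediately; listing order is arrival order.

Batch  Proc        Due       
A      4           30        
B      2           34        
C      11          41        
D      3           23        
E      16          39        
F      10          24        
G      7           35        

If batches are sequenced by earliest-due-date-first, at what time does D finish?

3

EDD (increasing due date): D F A B G E C.
D: 0→3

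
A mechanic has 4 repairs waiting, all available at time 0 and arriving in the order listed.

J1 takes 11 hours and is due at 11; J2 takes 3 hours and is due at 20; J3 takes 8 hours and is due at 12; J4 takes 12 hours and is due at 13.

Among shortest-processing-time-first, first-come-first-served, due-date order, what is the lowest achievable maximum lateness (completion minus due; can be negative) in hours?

SPT (increasing processing time): J2 J3 J1 J4.
J2: 0→3, due 20, lateness -17
J3: 3→11, due 12, lateness -1
J1: 11→22, due 11, lateness 11
J4: 22→34, due 13, lateness 21
Maximum = 21.
FIFO (arrival order): J1 J2 J3 J4.
J1: 0→11, due 11, lateness 0
J2: 11→14, due 20, lateness -6
J3: 14→22, due 12, lateness 10
J4: 22→34, due 13, lateness 21
Maximum = 21.
EDD (increasing due date): J1 J3 J4 J2.
J1: 0→11, due 11, lateness 0
J3: 11→19, due 12, lateness 7
J4: 19→31, due 13, lateness 18
J2: 31→34, due 20, lateness 14
Maximum = 18.
SPT 21, FIFO 21, EDD 18 → minimum 18.

18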